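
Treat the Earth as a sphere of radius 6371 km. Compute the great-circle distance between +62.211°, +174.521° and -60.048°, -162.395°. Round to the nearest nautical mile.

Δλ = -162.395 − 174.521 = -336.916°; wrapped into (−180°, 180°]: 23.084°.
Δφ = -60.048 − 62.211 = -122.259°.
a = sin²(Δφ/2) + cos φ₁ · cos φ₂ · sin²(Δλ/2) = 0.776193.
c = 2·atan2(√a, √(1−a)) = 2.15602 rad → d = 6371·c ≈ 13736.00 km ≈ 7416.85 nmi.

7417 nmi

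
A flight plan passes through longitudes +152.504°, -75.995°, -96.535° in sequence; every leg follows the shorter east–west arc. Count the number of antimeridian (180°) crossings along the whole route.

Leg 1: +152.504° → -75.995°, shortest Δλ = 131.501° (east) — crosses 180°.
Leg 2: -75.995° → -96.535°, shortest Δλ = -20.54° (west) — does not cross 180°.
Total crossings: 1.

1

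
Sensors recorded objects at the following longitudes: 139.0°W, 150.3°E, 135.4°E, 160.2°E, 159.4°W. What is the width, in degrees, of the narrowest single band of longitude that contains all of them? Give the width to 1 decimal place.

85.6°

Sort the longitudes: -159.4°, -139.0°, +135.4°, +150.3°, +160.2°.
Eastward gaps between consecutive values (wrapping around): 20.4°, 274.4°, 14.9°, 9.9°, 40.4°.
Largest gap = 274.4° ⇒ minimal covering band is its complement: 360° − 274.4° = 85.6°.
Band runs from +135.4° eastward to -139.0°, crossing the antimeridian.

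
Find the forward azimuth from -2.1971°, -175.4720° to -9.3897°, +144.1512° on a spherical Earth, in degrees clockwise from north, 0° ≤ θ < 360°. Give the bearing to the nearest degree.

Δλ = 144.1512 − -175.4720 = 319.6232°; wrapped into (−180°, 180°]: -40.3768°.
θ = atan2( sin Δλ · cos φ₂ , cos φ₁ · sin φ₂ − sin φ₁ · cos φ₂ · cos Δλ )
  = atan2(-0.63913, -0.13421) = -101.860° → normalised to [0°, 360°): 258.140°.

258°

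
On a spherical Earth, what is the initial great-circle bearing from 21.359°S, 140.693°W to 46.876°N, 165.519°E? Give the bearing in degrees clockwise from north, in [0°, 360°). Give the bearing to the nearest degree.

Δλ = 165.519 − -140.693 = 306.212°; wrapped into (−180°, 180°]: -53.788°.
θ = atan2( sin Δλ · cos φ₂ , cos φ₁ · sin φ₂ − sin φ₁ · cos φ₂ · cos Δλ )
  = atan2(-0.55154, 0.82683) = -33.705° → normalised to [0°, 360°): 326.295°.

326°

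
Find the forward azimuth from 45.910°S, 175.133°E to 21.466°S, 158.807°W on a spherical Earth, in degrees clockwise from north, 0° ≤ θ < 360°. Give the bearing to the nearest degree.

Δλ = -158.807 − 175.133 = -333.940°; wrapped into (−180°, 180°]: 26.060°.
θ = atan2( sin Δλ · cos φ₂ , cos φ₁ · sin φ₂ − sin φ₁ · cos φ₂ · cos Δλ )
  = atan2(0.40884, 0.34585) = 49.771° → normalised to [0°, 360°): 49.771°.

50°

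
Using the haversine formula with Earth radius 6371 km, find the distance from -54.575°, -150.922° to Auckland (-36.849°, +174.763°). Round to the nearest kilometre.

3262 km

Δλ = 174.763 − -150.922 = 325.685°; wrapped into (−180°, 180°]: -34.315°.
Δφ = -36.849 − -54.575 = 17.726°.
a = sin²(Δφ/2) + cos φ₁ · cos φ₂ · sin²(Δλ/2) = 0.064103.
c = 2·atan2(√a, √(1−a)) = 0.51195 rad → d = 6371·c ≈ 3261.61 km.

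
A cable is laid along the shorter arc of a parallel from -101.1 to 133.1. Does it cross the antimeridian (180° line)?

Naïve |133.1 − -101.1| = 234.2° > 180°, so the shorter arc goes the other way round — across 180°.
Signed shortest Δλ = ((133.1 − -101.1 + 180) mod 360) − 180 = -125.8°.
Going west by 125.8° from -101.1° passes through 180° before reaching +133.1°.

Yes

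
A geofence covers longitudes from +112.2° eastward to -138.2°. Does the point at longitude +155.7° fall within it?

Yes

Band width going east from +112.2° to -138.2°: ((-138.2 − 112.2) mod 360) = 109.6°.
Offset of +155.7° east of the west edge: ((155.7 − 112.2) mod 360) = 43.5°.
43.5° ≤ 109.6° ⇒ inside.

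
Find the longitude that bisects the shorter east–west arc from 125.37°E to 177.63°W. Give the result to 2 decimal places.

153.87°E

Signed shortest Δλ from +125.37° to -177.63° is +57.00°.
Midpoint longitude = +125.37° + (+57.00°)/2 = +125.37° + 28.50° = +153.87°.
(The naïve average (+125.37 + -177.63)/2 = -26.13° is on the wrong side of the globe.)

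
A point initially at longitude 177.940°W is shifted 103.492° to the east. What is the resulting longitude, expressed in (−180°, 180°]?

74.448°W

Start at -177.940°; shift +103.492° → -74.448°.
-74.448° already lies in (−180°, 180°].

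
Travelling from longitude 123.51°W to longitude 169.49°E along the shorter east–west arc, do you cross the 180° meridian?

Yes

Naïve |169.49 − -123.51| = 293.0° > 180°, so the shorter arc goes the other way round — across 180°.
Signed shortest Δλ = ((169.49 − -123.51 + 180) mod 360) − 180 = -67.0°.
Going west by 67.0° from -123.51° passes through 180° before reaching +169.49°.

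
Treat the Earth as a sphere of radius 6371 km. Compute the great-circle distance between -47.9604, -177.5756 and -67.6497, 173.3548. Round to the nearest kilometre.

Δλ = 173.3548 − -177.5756 = 350.9304°; wrapped into (−180°, 180°]: -9.0696°.
Δφ = -67.6497 − -47.9604 = -19.6893°.
a = sin²(Δφ/2) + cos φ₁ · cos φ₂ · sin²(Δλ/2) = 0.030825.
c = 2·atan2(√a, √(1−a)) = 0.35297 rad → d = 6371·c ≈ 2248.78 km.

2249 km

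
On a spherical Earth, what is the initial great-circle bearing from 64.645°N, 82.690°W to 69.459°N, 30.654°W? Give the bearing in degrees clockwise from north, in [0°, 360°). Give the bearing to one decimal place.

Δλ = -30.654 − -82.690 = 52.036°.
θ = atan2( sin Δλ · cos φ₂ , cos φ₁ · sin φ₂ − sin φ₁ · cos φ₂ · cos Δλ )
  = atan2(0.27663, 0.20594) = 53.333° → normalised to [0°, 360°): 53.333°.

53.3°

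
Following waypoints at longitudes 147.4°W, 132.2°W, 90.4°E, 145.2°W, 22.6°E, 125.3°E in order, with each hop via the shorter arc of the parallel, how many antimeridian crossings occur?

Leg 1: -147.4° → -132.2°, shortest Δλ = 15.2° (east) — does not cross 180°.
Leg 2: -132.2° → +90.4°, shortest Δλ = -137.4° (west) — crosses 180°.
Leg 3: +90.4° → -145.2°, shortest Δλ = 124.4° (east) — crosses 180°.
Leg 4: -145.2° → +22.6°, shortest Δλ = 167.8° (east) — does not cross 180°.
Leg 5: +22.6° → +125.3°, shortest Δλ = 102.7° (east) — does not cross 180°.
Total crossings: 2.

2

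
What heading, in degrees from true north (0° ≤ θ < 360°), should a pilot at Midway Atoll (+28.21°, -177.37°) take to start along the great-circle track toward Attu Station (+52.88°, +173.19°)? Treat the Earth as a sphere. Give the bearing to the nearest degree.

Δλ = 173.19 − -177.37 = 350.56°; wrapped into (−180°, 180°]: -9.44°.
θ = atan2( sin Δλ · cos φ₂ , cos φ₁ · sin φ₂ − sin φ₁ · cos φ₂ · cos Δλ )
  = atan2(-0.09898, 0.42125) = -13.223° → normalised to [0°, 360°): 346.777°.

347°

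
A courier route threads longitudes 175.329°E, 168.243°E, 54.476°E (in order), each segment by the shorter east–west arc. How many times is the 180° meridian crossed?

Leg 1: +175.329° → +168.243°, shortest Δλ = -7.086° (west) — does not cross 180°.
Leg 2: +168.243° → +54.476°, shortest Δλ = -113.767° (west) — does not cross 180°.
Total crossings: 0.

0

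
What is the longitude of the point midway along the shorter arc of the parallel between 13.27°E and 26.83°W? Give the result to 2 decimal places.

Signed shortest Δλ from +13.27° to -26.83° is -40.10°.
Midpoint longitude = +13.27° + (-40.10°)/2 = +13.27° − 20.05° = -6.78°.

6.78°W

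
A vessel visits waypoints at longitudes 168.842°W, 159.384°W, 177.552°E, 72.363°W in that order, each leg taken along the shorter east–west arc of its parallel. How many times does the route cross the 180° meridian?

2

Leg 1: -168.842° → -159.384°, shortest Δλ = 9.458° (east) — does not cross 180°.
Leg 2: -159.384° → +177.552°, shortest Δλ = -23.064° (west) — crosses 180°.
Leg 3: +177.552° → -72.363°, shortest Δλ = 110.085° (east) — crosses 180°.
Total crossings: 2.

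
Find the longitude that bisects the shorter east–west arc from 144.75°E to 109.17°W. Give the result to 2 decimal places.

Signed shortest Δλ from +144.75° to -109.17° is +106.08°.
Midpoint longitude = +144.75° + (+106.08°)/2 = +144.75° + 53.04° = +197.79°.
Normalise into (−180°, 180°]: -162.21°.
(The naïve average (+144.75 + -109.17)/2 = 17.79° is on the wrong side of the globe.)

162.21°W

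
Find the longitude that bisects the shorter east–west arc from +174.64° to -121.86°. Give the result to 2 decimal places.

Signed shortest Δλ from +174.64° to -121.86° is +63.50°.
Midpoint longitude = +174.64° + (+63.50°)/2 = +174.64° + 31.75° = +206.39°.
Normalise into (−180°, 180°]: -153.61°.
(The naïve average (+174.64 + -121.86)/2 = 26.39° is on the wrong side of the globe.)

-153.61°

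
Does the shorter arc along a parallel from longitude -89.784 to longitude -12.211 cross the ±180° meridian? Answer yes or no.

Signed shortest Δλ = ((-12.211 − -89.784 + 180) mod 360) − 180 = 77.573°.
Going east by 77.573° from -89.784° reaches -12.211° without touching 180°.

No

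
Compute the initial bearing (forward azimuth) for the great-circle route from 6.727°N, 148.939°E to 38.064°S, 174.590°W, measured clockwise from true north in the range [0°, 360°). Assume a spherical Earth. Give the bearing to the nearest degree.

146°

Δλ = -174.590 − 148.939 = -323.529°; wrapped into (−180°, 180°]: 36.471°.
θ = atan2( sin Δλ · cos φ₂ , cos φ₁ · sin φ₂ − sin φ₁ · cos φ₂ · cos Δλ )
  = atan2(0.46800, -0.68646) = 145.716° → normalised to [0°, 360°): 145.716°.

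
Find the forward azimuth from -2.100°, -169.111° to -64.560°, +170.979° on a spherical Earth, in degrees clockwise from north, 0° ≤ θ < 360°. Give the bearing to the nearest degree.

Δλ = 170.979 − -169.111 = 340.090°; wrapped into (−180°, 180°]: -19.910°.
θ = atan2( sin Δλ · cos φ₂ , cos φ₁ · sin φ₂ − sin φ₁ · cos φ₂ · cos Δλ )
  = atan2(-0.14629, -0.88763) = -170.641° → normalised to [0°, 360°): 189.359°.

189°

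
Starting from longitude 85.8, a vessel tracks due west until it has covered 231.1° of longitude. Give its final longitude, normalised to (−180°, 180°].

-145.3°

Start at +85.8°; shift −231.1° → -145.3°.
-145.3° already lies in (−180°, 180°].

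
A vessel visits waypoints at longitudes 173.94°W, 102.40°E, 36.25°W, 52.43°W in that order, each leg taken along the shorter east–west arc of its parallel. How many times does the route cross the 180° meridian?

Leg 1: -173.94° → +102.40°, shortest Δλ = -83.66° (west) — crosses 180°.
Leg 2: +102.40° → -36.25°, shortest Δλ = -138.65° (west) — does not cross 180°.
Leg 3: -36.25° → -52.43°, shortest Δλ = -16.18° (west) — does not cross 180°.
Total crossings: 1.

1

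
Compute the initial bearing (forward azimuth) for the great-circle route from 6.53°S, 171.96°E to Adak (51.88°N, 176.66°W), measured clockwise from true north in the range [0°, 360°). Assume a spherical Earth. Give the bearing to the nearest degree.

Δλ = -176.66 − 171.96 = -348.62°; wrapped into (−180°, 180°]: 11.38°.
θ = atan2( sin Δλ · cos φ₂ , cos φ₁ · sin φ₂ − sin φ₁ · cos φ₂ · cos Δλ )
  = atan2(0.12180, 0.85044) = 8.151° → normalised to [0°, 360°): 8.151°.

8°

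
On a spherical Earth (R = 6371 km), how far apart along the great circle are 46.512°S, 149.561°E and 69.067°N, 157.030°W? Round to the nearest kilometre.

Δλ = -157.030 − 149.561 = -306.591°; wrapped into (−180°, 180°]: 53.409°.
Δφ = 69.067 − -46.512 = 115.579°.
a = sin²(Δφ/2) + cos φ₁ · cos φ₂ · sin²(Δλ/2) = 0.765533.
c = 2·atan2(√a, √(1−a)) = 2.13065 rad → d = 6371·c ≈ 13574.40 km.

13574 km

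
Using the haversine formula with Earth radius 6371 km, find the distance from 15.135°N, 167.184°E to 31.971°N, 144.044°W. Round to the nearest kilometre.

Δλ = -144.044 − 167.184 = -311.228°; wrapped into (−180°, 180°]: 48.772°.
Δφ = 31.971 − 15.135 = 16.836°.
a = sin²(Δφ/2) + cos φ₁ · cos φ₂ · sin²(Δλ/2) = 0.161029.
c = 2·atan2(√a, √(1−a)) = 0.82584 rad → d = 6371·c ≈ 5261.40 km.

5261 km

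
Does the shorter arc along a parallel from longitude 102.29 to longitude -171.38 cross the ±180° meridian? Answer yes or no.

Naïve |-171.38 − 102.29| = 273.67° > 180°, so the shorter arc goes the other way round — across 180°.
Signed shortest Δλ = ((-171.38 − 102.29 + 180) mod 360) − 180 = 86.33°.
Going east by 86.33° from +102.29° passes through 180° before reaching -171.38°.

Yes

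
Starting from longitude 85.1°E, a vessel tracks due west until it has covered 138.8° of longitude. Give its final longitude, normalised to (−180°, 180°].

Start at +85.1°; shift −138.8° → -53.7°.
-53.7° already lies in (−180°, 180°].

53.7°W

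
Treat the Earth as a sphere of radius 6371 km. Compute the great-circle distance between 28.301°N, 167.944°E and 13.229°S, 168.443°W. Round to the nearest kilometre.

Δλ = -168.443 − 167.944 = -336.387°; wrapped into (−180°, 180°]: 23.613°.
Δφ = -13.229 − 28.301 = -41.530°.
a = sin²(Δφ/2) + cos φ₁ · cos φ₂ · sin²(Δλ/2) = 0.161578.
c = 2·atan2(√a, √(1−a)) = 0.82733 rad → d = 6371·c ≈ 5270.91 km.

5271 km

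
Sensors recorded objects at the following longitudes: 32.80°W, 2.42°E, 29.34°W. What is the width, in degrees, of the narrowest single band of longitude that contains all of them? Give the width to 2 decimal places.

Sort the longitudes: -32.80°, -29.34°, +2.42°.
Eastward gaps between consecutive values (wrapping around): 3.46°, 31.76°, 324.78°.
Largest gap = 324.78° ⇒ minimal covering band is its complement: 360° − 324.78° = 35.22°.
Band runs from -32.80° eastward to +2.42°.

35.22°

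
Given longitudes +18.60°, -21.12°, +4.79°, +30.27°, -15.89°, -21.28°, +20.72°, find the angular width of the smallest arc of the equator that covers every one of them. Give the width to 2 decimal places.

51.55°

Sort the longitudes: -21.28°, -21.12°, -15.89°, +4.79°, +18.60°, +20.72°, +30.27°.
Eastward gaps between consecutive values (wrapping around): 0.16°, 5.23°, 20.68°, 13.81°, 2.12°, 9.55°, 308.45°.
Largest gap = 308.45° ⇒ minimal covering band is its complement: 360° − 308.45° = 51.55°.
Band runs from -21.28° eastward to +30.27°.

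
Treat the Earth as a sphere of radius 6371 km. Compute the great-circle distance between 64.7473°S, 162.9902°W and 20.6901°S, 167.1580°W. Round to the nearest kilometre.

4909 km

Δλ = -167.1580 − -162.9902 = -4.1678°.
Δφ = -20.6901 − -64.7473 = 44.0572°.
a = sin²(Δφ/2) + cos φ₁ · cos φ₂ · sin²(Δλ/2) = 0.141205.
c = 2·atan2(√a, √(1−a)) = 0.77046 rad → d = 6371·c ≈ 4908.60 km.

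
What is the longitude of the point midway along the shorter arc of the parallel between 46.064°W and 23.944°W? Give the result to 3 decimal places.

Signed shortest Δλ from -46.064° to -23.944° is +22.120°.
Midpoint longitude = -46.064° + (+22.120°)/2 = -46.064° + 11.060° = -35.004°.

35.004°W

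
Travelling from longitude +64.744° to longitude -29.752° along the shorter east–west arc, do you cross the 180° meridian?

Signed shortest Δλ = ((-29.752 − 64.744 + 180) mod 360) − 180 = -94.496°.
Going west by 94.496° from +64.744° reaches -29.752° without touching 180°.

No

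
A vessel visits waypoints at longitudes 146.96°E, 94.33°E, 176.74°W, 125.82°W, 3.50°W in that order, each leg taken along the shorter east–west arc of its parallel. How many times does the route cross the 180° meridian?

Leg 1: +146.96° → +94.33°, shortest Δλ = -52.63° (west) — does not cross 180°.
Leg 2: +94.33° → -176.74°, shortest Δλ = 88.93° (east) — crosses 180°.
Leg 3: -176.74° → -125.82°, shortest Δλ = 50.92° (east) — does not cross 180°.
Leg 4: -125.82° → -3.50°, shortest Δλ = 122.32° (east) — does not cross 180°.
Total crossings: 1.

1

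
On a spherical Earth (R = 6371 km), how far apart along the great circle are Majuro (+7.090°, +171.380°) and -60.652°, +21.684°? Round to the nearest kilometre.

13548 km

Δλ = 21.684 − 171.380 = -149.696°.
Δφ = -60.652 − 7.090 = -67.742°.
a = sin²(Δφ/2) + cos φ₁ · cos φ₂ · sin²(Δλ/2) = 0.763748.
c = 2·atan2(√a, √(1−a)) = 2.12645 rad → d = 6371·c ≈ 13547.59 km.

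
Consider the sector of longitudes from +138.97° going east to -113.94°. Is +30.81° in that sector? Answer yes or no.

No

Band width going east from +138.97° to -113.94°: ((-113.94 − 138.97) mod 360) = 107.09°.
Offset of +30.81° east of the west edge: ((30.81 − 138.97) mod 360) = 251.84°.
251.84° > 107.09° ⇒ outside.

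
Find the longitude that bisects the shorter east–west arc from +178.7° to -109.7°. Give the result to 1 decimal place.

-145.5°

Signed shortest Δλ from +178.7° to -109.7° is +71.6°.
Midpoint longitude = +178.7° + (+71.6°)/2 = +178.7° + 35.8° = +214.5°.
Normalise into (−180°, 180°]: -145.5°.
(The naïve average (+178.7 + -109.7)/2 = 34.5° is on the wrong side of the globe.)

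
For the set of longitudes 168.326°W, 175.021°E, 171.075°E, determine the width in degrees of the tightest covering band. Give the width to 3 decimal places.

20.599°

Sort the longitudes: -168.326°, +171.075°, +175.021°.
Eastward gaps between consecutive values (wrapping around): 339.401°, 3.946°, 16.653°.
Largest gap = 339.401° ⇒ minimal covering band is its complement: 360° − 339.401° = 20.599°.
Band runs from +171.075° eastward to -168.326°, crossing the antimeridian.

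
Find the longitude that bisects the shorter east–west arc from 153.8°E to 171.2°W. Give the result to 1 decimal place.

171.3°E

Signed shortest Δλ from +153.8° to -171.2° is +35.0°.
Midpoint longitude = +153.8° + (+35.0°)/2 = +153.8° + 17.5° = +171.3°.
(The naïve average (+153.8 + -171.2)/2 = -8.7° is on the wrong side of the globe.)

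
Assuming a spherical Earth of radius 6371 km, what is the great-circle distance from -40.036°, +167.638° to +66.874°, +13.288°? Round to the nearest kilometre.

16637 km

Δλ = 13.288 − 167.638 = -154.350°.
Δφ = 66.874 − -40.036 = 106.910°.
a = sin²(Δφ/2) + cos φ₁ · cos φ₂ · sin²(Δλ/2) = 0.931327.
c = 2·atan2(√a, √(1−a)) = 2.61129 rad → d = 6371·c ≈ 16636.52 km.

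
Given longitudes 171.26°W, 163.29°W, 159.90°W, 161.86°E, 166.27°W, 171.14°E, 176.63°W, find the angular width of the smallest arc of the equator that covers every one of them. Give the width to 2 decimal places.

38.24°

Sort the longitudes: -176.63°, -171.26°, -166.27°, -163.29°, -159.90°, +161.86°, +171.14°.
Eastward gaps between consecutive values (wrapping around): 5.37°, 4.99°, 2.98°, 3.39°, 321.76°, 9.28°, 12.23°.
Largest gap = 321.76° ⇒ minimal covering band is its complement: 360° − 321.76° = 38.24°.
Band runs from +161.86° eastward to -159.90°, crossing the antimeridian.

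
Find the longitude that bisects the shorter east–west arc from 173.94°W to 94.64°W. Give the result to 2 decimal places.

134.29°W

Signed shortest Δλ from -173.94° to -94.64° is +79.30°.
Midpoint longitude = -173.94° + (+79.30°)/2 = -173.94° + 39.65° = -134.29°.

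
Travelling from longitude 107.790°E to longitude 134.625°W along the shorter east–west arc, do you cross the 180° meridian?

Naïve |-134.625 − 107.790| = 242.415° > 180°, so the shorter arc goes the other way round — across 180°.
Signed shortest Δλ = ((-134.625 − 107.790 + 180) mod 360) − 180 = 117.585°.
Going east by 117.585° from +107.790° passes through 180° before reaching -134.625°.

Yes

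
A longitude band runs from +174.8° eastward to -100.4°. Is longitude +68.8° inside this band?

No

Band width going east from +174.8° to -100.4°: ((-100.4 − 174.8) mod 360) = 84.8°.
Offset of +68.8° east of the west edge: ((68.8 − 174.8) mod 360) = 254.0°.
254.0° > 84.8° ⇒ outside.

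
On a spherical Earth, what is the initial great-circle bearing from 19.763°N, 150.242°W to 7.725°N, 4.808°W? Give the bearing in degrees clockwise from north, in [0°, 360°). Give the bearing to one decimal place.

54.4°

Δλ = -4.808 − -150.242 = 145.434°.
θ = atan2( sin Δλ · cos φ₂ , cos φ₁ · sin φ₂ − sin φ₁ · cos φ₂ · cos Δλ )
  = atan2(0.56221, 0.40242) = 54.406° → normalised to [0°, 360°): 54.406°.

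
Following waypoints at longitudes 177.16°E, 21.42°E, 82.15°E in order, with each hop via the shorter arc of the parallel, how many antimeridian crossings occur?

Leg 1: +177.16° → +21.42°, shortest Δλ = -155.74° (west) — does not cross 180°.
Leg 2: +21.42° → +82.15°, shortest Δλ = 60.73° (east) — does not cross 180°.
Total crossings: 0.

0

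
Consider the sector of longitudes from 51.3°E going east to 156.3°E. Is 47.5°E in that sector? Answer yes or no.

No

Band width going east from +51.3° to +156.3°: ((156.3 − 51.3) mod 360) = 105.0°.
Offset of +47.5° east of the west edge: ((47.5 − 51.3) mod 360) = 356.2°.
356.2° > 105.0° ⇒ outside.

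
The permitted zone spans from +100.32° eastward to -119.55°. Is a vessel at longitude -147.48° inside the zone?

Band width going east from +100.32° to -119.55°: ((-119.55 − 100.32) mod 360) = 140.13°.
Offset of -147.48° east of the west edge: ((-147.48 − 100.32) mod 360) = 112.20°.
112.20° ≤ 140.13° ⇒ inside.

Yes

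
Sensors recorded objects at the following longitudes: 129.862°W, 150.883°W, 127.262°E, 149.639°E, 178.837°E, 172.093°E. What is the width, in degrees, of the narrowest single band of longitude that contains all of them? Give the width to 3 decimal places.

102.876°

Sort the longitudes: -150.883°, -129.862°, +127.262°, +149.639°, +172.093°, +178.837°.
Eastward gaps between consecutive values (wrapping around): 21.021°, 257.124°, 22.377°, 22.454°, 6.744°, 30.280°.
Largest gap = 257.124° ⇒ minimal covering band is its complement: 360° − 257.124° = 102.876°.
Band runs from +127.262° eastward to -129.862°, crossing the antimeridian.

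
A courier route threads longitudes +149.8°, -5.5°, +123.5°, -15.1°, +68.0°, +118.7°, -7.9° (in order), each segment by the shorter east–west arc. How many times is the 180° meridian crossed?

Leg 1: +149.8° → -5.5°, shortest Δλ = -155.3° (west) — does not cross 180°.
Leg 2: -5.5° → +123.5°, shortest Δλ = 129.0° (east) — does not cross 180°.
Leg 3: +123.5° → -15.1°, shortest Δλ = -138.6° (west) — does not cross 180°.
Leg 4: -15.1° → +68.0°, shortest Δλ = 83.1° (east) — does not cross 180°.
Leg 5: +68.0° → +118.7°, shortest Δλ = 50.7° (east) — does not cross 180°.
Leg 6: +118.7° → -7.9°, shortest Δλ = -126.6° (west) — does not cross 180°.
Total crossings: 0.

0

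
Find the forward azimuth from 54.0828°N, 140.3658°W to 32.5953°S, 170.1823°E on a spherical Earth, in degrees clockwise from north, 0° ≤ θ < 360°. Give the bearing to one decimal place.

Δλ = 170.1823 − -140.3658 = 310.5481°; wrapped into (−180°, 180°]: -49.4519°.
θ = atan2( sin Δλ · cos φ₂ , cos φ₁ · sin φ₂ − sin φ₁ · cos φ₂ · cos Δλ )
  = atan2(-0.64018, -0.75957) = -139.875° → normalised to [0°, 360°): 220.125°.

220.1°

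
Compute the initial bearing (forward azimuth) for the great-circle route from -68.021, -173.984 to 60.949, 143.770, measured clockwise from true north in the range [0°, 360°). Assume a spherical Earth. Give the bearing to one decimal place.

Δλ = 143.770 − -173.984 = 317.754°; wrapped into (−180°, 180°]: -42.246°.
θ = atan2( sin Δλ · cos φ₂ , cos φ₁ · sin φ₂ − sin φ₁ · cos φ₂ · cos Δλ )
  = atan2(-0.32647, 0.66052) = -26.301° → normalised to [0°, 360°): 333.699°.

333.7°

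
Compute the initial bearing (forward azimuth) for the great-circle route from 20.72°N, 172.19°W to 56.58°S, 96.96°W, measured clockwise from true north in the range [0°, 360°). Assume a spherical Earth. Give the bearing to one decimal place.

147.3°

Δλ = -96.96 − -172.19 = 75.23°.
θ = atan2( sin Δλ · cos φ₂ , cos φ₁ · sin φ₂ − sin φ₁ · cos φ₂ · cos Δλ )
  = atan2(0.53257, -0.83035) = 147.325° → normalised to [0°, 360°): 147.325°.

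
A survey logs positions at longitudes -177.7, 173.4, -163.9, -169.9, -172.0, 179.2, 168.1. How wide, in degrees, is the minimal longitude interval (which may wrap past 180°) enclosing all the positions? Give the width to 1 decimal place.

28.0°

Sort the longitudes: -177.7°, -172.0°, -169.9°, -163.9°, +168.1°, +173.4°, +179.2°.
Eastward gaps between consecutive values (wrapping around): 5.7°, 2.1°, 6.0°, 332.0°, 5.3°, 5.8°, 3.1°.
Largest gap = 332.0° ⇒ minimal covering band is its complement: 360° − 332.0° = 28.0°.
Band runs from +168.1° eastward to -163.9°, crossing the antimeridian.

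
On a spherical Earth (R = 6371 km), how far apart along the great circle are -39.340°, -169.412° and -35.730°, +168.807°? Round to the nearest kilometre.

1957 km

Δλ = 168.807 − -169.412 = 338.219°; wrapped into (−180°, 180°]: -21.781°.
Δφ = -35.730 − -39.340 = 3.610°.
a = sin²(Δφ/2) + cos φ₁ · cos φ₂ · sin²(Δλ/2) = 0.023403.
c = 2·atan2(√a, √(1−a)) = 0.30717 rad → d = 6371·c ≈ 1956.95 km.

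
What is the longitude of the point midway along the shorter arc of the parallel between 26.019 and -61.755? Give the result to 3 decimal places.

Signed shortest Δλ from +26.019° to -61.755° is -87.774°.
Midpoint longitude = +26.019° + (-87.774°)/2 = +26.019° − 43.887° = -17.868°.

-17.868°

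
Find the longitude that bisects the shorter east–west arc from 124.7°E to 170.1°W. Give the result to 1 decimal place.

Signed shortest Δλ from +124.7° to -170.1° is +65.2°.
Midpoint longitude = +124.7° + (+65.2°)/2 = +124.7° + 32.6° = +157.3°.
(The naïve average (+124.7 + -170.1)/2 = -22.7° is on the wrong side of the globe.)

157.3°E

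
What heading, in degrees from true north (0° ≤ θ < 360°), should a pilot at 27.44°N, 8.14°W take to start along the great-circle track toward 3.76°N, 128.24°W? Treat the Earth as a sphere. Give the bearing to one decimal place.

288.5°

Δλ = -128.24 − -8.14 = -120.10°.
θ = atan2( sin Δλ · cos φ₂ , cos φ₁ · sin φ₂ − sin φ₁ · cos φ₂ · cos Δλ )
  = atan2(-0.86329, 0.28881) = -71.503° → normalised to [0°, 360°): 288.497°.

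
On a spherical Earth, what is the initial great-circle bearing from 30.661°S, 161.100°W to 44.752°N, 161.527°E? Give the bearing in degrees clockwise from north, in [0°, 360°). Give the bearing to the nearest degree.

Δλ = 161.527 − -161.100 = 322.627°; wrapped into (−180°, 180°]: -37.373°.
θ = atan2( sin Δλ · cos φ₂ , cos φ₁ · sin φ₂ − sin φ₁ · cos φ₂ · cos Δλ )
  = atan2(-0.43107, 0.89342) = -25.757° → normalised to [0°, 360°): 334.243°.

334°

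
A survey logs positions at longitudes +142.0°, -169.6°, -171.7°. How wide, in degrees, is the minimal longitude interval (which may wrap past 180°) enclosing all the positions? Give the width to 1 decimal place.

48.4°

Sort the longitudes: -171.7°, -169.6°, +142.0°.
Eastward gaps between consecutive values (wrapping around): 2.1°, 311.6°, 46.3°.
Largest gap = 311.6° ⇒ minimal covering band is its complement: 360° − 311.6° = 48.4°.
Band runs from +142.0° eastward to -169.6°, crossing the antimeridian.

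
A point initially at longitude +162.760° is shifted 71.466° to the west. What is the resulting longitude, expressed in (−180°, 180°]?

Start at +162.760°; shift −71.466° → +91.294°.
+91.294° already lies in (−180°, 180°].

+91.294°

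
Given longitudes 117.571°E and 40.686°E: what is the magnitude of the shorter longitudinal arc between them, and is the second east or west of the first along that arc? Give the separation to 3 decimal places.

76.885° west

Raw difference: 40.686 − 117.571 = -76.885°.
Normalise into (−180°, 180°]: -76.885° stays -76.885°.
Negative ⇒ the second point lies to the west; separation 76.885°.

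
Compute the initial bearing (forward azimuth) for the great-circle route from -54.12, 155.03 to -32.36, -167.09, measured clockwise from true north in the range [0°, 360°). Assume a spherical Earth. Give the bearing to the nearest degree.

Δλ = -167.09 − 155.03 = -322.12°; wrapped into (−180°, 180°]: 37.88°.
θ = atan2( sin Δλ · cos φ₂ , cos φ₁ · sin φ₂ − sin φ₁ · cos φ₂ · cos Δλ )
  = atan2(0.51866, 0.22651) = 66.408° → normalised to [0°, 360°): 66.408°.

66°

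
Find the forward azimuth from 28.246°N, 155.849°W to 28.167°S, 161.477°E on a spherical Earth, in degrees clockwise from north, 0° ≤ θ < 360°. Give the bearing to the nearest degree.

Δλ = 161.477 − -155.849 = 317.326°; wrapped into (−180°, 180°]: -42.674°.
θ = atan2( sin Δλ · cos φ₂ , cos φ₁ · sin φ₂ − sin φ₁ · cos φ₂ · cos Δλ )
  = atan2(-0.59755, -0.72258) = -140.410° → normalised to [0°, 360°): 219.590°.

220°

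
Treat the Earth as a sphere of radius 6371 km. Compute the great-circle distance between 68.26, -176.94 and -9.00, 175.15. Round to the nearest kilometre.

Δλ = 175.15 − -176.94 = 352.09°; wrapped into (−180°, 180°]: -7.91°.
Δφ = -9.00 − 68.26 = -77.26°.
a = sin²(Δφ/2) + cos φ₁ · cos φ₂ · sin²(Δλ/2) = 0.391477.
c = 2·atan2(√a, √(1−a)) = 1.35201 rad → d = 6371·c ≈ 8613.65 km.

8614 km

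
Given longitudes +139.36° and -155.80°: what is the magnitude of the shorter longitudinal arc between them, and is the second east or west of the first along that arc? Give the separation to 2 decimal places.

64.84° east

Raw difference: -155.80 − 139.36 = -295.16°.
Normalise into (−180°, 180°]: -295.16° + 360° = 64.84°.
Positive ⇒ the second point lies to the east; separation 64.84°.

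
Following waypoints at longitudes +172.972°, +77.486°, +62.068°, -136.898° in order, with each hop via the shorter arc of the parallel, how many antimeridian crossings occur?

1

Leg 1: +172.972° → +77.486°, shortest Δλ = -95.486° (west) — does not cross 180°.
Leg 2: +77.486° → +62.068°, shortest Δλ = -15.418° (west) — does not cross 180°.
Leg 3: +62.068° → -136.898°, shortest Δλ = 161.034° (east) — crosses 180°.
Total crossings: 1.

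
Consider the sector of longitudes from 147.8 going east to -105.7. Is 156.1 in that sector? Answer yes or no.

Band width going east from +147.8° to -105.7°: ((-105.7 − 147.8) mod 360) = 106.5°.
Offset of +156.1° east of the west edge: ((156.1 − 147.8) mod 360) = 8.3°.
8.3° ≤ 106.5° ⇒ inside.

Yes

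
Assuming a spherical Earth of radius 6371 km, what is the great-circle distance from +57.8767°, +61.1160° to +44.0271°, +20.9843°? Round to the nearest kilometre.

Δλ = 20.9843 − 61.1160 = -40.1317°.
Δφ = 44.0271 − 57.8767 = -13.8496°.
a = sin²(Δφ/2) + cos φ₁ · cos φ₂ · sin²(Δλ/2) = 0.059543.
c = 2·atan2(√a, √(1−a)) = 0.49301 rad → d = 6371·c ≈ 3140.95 km.

3141 km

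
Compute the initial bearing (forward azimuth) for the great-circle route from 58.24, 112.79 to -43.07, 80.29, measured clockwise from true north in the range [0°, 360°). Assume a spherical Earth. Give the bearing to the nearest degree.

204°

Δλ = 80.29 − 112.79 = -32.50°.
θ = atan2( sin Δλ · cos φ₂ , cos φ₁ · sin φ₂ − sin φ₁ · cos φ₂ · cos Δλ )
  = atan2(-0.39251, -0.88331) = -156.041° → normalised to [0°, 360°): 203.959°.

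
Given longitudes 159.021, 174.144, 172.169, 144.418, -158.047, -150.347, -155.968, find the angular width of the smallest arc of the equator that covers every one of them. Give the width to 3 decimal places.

65.235°

Sort the longitudes: -158.047°, -155.968°, -150.347°, +144.418°, +159.021°, +172.169°, +174.144°.
Eastward gaps between consecutive values (wrapping around): 2.079°, 5.621°, 294.765°, 14.603°, 13.148°, 1.975°, 27.809°.
Largest gap = 294.765° ⇒ minimal covering band is its complement: 360° − 294.765° = 65.235°.
Band runs from +144.418° eastward to -150.347°, crossing the antimeridian.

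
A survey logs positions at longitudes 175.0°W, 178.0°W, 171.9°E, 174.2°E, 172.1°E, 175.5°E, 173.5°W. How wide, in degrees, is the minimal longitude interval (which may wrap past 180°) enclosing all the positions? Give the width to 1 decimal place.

14.6°

Sort the longitudes: -178.0°, -175.0°, -173.5°, +171.9°, +172.1°, +174.2°, +175.5°.
Eastward gaps between consecutive values (wrapping around): 3.0°, 1.5°, 345.4°, 0.2°, 2.1°, 1.3°, 6.5°.
Largest gap = 345.4° ⇒ minimal covering band is its complement: 360° − 345.4° = 14.6°.
Band runs from +171.9° eastward to -173.5°, crossing the antimeridian.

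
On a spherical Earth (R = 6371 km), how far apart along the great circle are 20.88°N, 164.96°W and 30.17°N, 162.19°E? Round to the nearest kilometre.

Δλ = 162.19 − -164.96 = 327.15°; wrapped into (−180°, 180°]: -32.85°.
Δφ = 30.17 − 20.88 = 9.29°.
a = sin²(Δφ/2) + cos φ₁ · cos φ₂ · sin²(Δλ/2) = 0.071141.
c = 2·atan2(√a, √(1−a)) = 0.53998 rad → d = 6371·c ≈ 3440.23 km.

3440 km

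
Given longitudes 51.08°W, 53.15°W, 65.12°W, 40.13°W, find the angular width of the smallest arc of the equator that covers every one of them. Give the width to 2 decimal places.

24.99°

Sort the longitudes: -65.12°, -53.15°, -51.08°, -40.13°.
Eastward gaps between consecutive values (wrapping around): 11.97°, 2.07°, 10.95°, 335.01°.
Largest gap = 335.01° ⇒ minimal covering band is its complement: 360° − 335.01° = 24.99°.
Band runs from -65.12° eastward to -40.13°.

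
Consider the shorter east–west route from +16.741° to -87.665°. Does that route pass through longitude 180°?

Signed shortest Δλ = ((-87.665 − 16.741 + 180) mod 360) − 180 = -104.406°.
Going west by 104.406° from +16.741° reaches -87.665° without touching 180°.

No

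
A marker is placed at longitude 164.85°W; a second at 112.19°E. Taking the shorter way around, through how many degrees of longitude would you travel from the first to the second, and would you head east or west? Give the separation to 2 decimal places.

82.96° west

Raw difference: 112.19 − -164.85 = 277.04°.
Normalise into (−180°, 180°]: 277.04° − 360° = -82.96°.
Negative ⇒ the second point lies to the west; separation 82.96°.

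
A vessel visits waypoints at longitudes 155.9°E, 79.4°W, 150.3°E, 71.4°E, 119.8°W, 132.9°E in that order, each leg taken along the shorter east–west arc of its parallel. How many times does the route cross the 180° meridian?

4

Leg 1: +155.9° → -79.4°, shortest Δλ = 124.7° (east) — crosses 180°.
Leg 2: -79.4° → +150.3°, shortest Δλ = -130.3° (west) — crosses 180°.
Leg 3: +150.3° → +71.4°, shortest Δλ = -78.9° (west) — does not cross 180°.
Leg 4: +71.4° → -119.8°, shortest Δλ = 168.8° (east) — crosses 180°.
Leg 5: -119.8° → +132.9°, shortest Δλ = -107.3° (west) — crosses 180°.
Total crossings: 4.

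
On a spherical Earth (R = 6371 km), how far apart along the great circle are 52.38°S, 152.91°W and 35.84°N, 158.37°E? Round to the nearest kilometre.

10885 km

Δλ = 158.37 − -152.91 = 311.28°; wrapped into (−180°, 180°]: -48.72°.
Δφ = 35.84 − -52.38 = 88.22°.
a = sin²(Δφ/2) + cos φ₁ · cos φ₂ · sin²(Δλ/2) = 0.568657.
c = 2·atan2(√a, √(1−a)) = 1.70854 rad → d = 6371·c ≈ 10885.14 km.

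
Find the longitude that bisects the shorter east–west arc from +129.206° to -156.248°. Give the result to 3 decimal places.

Signed shortest Δλ from +129.206° to -156.248° is +74.546°.
Midpoint longitude = +129.206° + (+74.546°)/2 = +129.206° + 37.273° = +166.479°.
(The naïve average (+129.206 + -156.248)/2 = -13.521° is on the wrong side of the globe.)

+166.479°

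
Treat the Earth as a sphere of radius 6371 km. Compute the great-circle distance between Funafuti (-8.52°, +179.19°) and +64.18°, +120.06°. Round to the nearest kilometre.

9448 km

Δλ = 120.06 − 179.19 = -59.13°.
Δφ = 64.18 − -8.52 = 72.70°.
a = sin²(Δφ/2) + cos φ₁ · cos φ₂ · sin²(Δλ/2) = 0.456178.
c = 2·atan2(√a, √(1−a)) = 1.48304 rad → d = 6371·c ≈ 9448.44 km.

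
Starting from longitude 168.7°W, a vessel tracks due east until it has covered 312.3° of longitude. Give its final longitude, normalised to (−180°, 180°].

Start at -168.7°; shift +312.3° → +143.6°.
+143.6° already lies in (−180°, 180°].

143.6°E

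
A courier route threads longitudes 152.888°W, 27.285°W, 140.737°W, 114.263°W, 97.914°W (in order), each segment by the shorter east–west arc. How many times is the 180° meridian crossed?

Leg 1: -152.888° → -27.285°, shortest Δλ = 125.603° (east) — does not cross 180°.
Leg 2: -27.285° → -140.737°, shortest Δλ = -113.452° (west) — does not cross 180°.
Leg 3: -140.737° → -114.263°, shortest Δλ = 26.474° (east) — does not cross 180°.
Leg 4: -114.263° → -97.914°, shortest Δλ = 16.349° (east) — does not cross 180°.
Total crossings: 0.

0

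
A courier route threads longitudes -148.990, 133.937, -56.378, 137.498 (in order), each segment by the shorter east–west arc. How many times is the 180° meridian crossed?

3

Leg 1: -148.990° → +133.937°, shortest Δλ = -77.073° (west) — crosses 180°.
Leg 2: +133.937° → -56.378°, shortest Δλ = 169.685° (east) — crosses 180°.
Leg 3: -56.378° → +137.498°, shortest Δλ = -166.124° (west) — crosses 180°.
Total crossings: 3.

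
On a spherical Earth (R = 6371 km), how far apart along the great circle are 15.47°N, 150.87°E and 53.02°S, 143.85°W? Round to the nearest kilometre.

Δλ = -143.85 − 150.87 = -294.72°; wrapped into (−180°, 180°]: 65.28°.
Δφ = -53.02 − 15.47 = -68.49°.
a = sin²(Δφ/2) + cos φ₁ · cos φ₂ · sin²(Δλ/2) = 0.485320.
c = 2·atan2(√a, √(1−a)) = 1.54143 rad → d = 6371·c ≈ 9820.46 km.

9820 km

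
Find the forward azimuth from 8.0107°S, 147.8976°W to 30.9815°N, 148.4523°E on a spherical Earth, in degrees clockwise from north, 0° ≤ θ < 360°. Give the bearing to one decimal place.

Δλ = 148.4523 − -147.8976 = 296.3499°; wrapped into (−180°, 180°]: -63.6501°.
θ = atan2( sin Δλ · cos φ₂ , cos φ₁ · sin φ₂ − sin φ₁ · cos φ₂ · cos Δλ )
  = atan2(-0.76826, 0.56277) = -53.776° → normalised to [0°, 360°): 306.224°.

306.2°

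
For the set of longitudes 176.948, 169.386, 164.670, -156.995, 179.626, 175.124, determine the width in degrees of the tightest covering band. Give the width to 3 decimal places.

38.335°

Sort the longitudes: -156.995°, +164.670°, +169.386°, +175.124°, +176.948°, +179.626°.
Eastward gaps between consecutive values (wrapping around): 321.665°, 4.716°, 5.738°, 1.824°, 2.678°, 23.379°.
Largest gap = 321.665° ⇒ minimal covering band is its complement: 360° − 321.665° = 38.335°.
Band runs from +164.670° eastward to -156.995°, crossing the antimeridian.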